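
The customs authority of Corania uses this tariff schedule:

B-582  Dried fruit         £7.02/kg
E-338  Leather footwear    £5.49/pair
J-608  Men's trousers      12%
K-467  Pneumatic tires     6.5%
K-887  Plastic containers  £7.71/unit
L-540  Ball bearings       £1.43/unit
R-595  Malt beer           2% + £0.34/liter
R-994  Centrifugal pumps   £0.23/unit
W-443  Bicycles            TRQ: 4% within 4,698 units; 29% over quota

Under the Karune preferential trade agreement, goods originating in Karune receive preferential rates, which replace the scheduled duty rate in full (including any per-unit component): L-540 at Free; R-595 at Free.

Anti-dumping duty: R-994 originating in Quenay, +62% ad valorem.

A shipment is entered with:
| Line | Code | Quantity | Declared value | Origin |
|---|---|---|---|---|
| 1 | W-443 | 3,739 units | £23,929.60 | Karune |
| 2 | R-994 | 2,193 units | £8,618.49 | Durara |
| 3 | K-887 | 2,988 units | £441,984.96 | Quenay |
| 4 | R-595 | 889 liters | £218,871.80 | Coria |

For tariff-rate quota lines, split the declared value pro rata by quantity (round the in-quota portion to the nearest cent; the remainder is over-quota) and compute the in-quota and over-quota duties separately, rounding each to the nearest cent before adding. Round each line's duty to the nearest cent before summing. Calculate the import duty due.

£29,178.75

Line 1 (W-443, Karune, 3,739 units, £23,929.60):
Code W-443 is under a tariff-rate quota (threshold 4,698 units). Quantity 3,739 units is within the quota, so the in-quota rate 4% applies to the full value.
Duty = £23,929.60 × 4% = £957.18.
Line 2 (R-994, Durara, 2,193 units, £8,618.49):
Base rate for R-994 is £0.23/unit.
The additional-duty order on R-994 targets Quenay, not Durara; it does not apply.
Duty = 2,193 × £0.23 = £504.39.
Line 3 (K-887, Quenay, 2,988 units, £441,984.96):
Base rate for K-887 is £7.71/unit.
Duty = 2,988 × £7.71 = £23,037.48.
Line 4 (R-595, Coria, 889 liters, £218,871.80):
Base rate for R-595 is 2% + £0.34/liter.
R-595 has an FTA preferential rate, but origin Coria is not Karune; base rate stands.
Duty = £218,871.80 × 2% + 889 × £0.34 = £4,679.70.
Total = £957.18 + £504.39 + £23,037.48 + £4,679.70 = £29,178.75.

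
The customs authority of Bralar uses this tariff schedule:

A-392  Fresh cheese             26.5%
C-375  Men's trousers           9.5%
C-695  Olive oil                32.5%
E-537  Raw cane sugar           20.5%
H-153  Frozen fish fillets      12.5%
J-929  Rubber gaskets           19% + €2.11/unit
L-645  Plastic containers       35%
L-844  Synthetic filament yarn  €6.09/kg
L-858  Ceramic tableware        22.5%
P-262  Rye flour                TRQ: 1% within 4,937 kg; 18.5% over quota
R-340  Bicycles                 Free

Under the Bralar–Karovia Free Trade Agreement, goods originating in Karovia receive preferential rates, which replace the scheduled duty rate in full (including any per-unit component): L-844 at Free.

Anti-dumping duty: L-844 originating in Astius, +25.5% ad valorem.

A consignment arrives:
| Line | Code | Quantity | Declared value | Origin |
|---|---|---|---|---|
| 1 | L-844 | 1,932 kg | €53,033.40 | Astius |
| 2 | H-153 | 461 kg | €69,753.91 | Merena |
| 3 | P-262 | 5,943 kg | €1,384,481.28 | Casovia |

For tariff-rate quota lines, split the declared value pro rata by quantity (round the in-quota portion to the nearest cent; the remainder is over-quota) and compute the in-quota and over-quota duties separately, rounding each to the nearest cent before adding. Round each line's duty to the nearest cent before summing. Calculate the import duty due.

Line 1 (L-844, Astius, 1,932 kg, €53,033.40):
Base rate for L-844 is €6.09/kg.
L-844 has an FTA preferential rate, but origin Astius is not Karovia; base rate stands.
Additional duty on L-844 from Astius: +25.5% ad valorem. Applied ad valorem rate = 25.5%.
Duty = €53,033.40 × 25.5% + 1,932 × €6.09 = €25,289.40.
Line 2 (H-153, Merena, 461 kg, €69,753.91):
Base rate for H-153 is 12.5%.
Duty = €69,753.91 × 12.5% = €8,719.24.
Line 3 (P-262, Casovia, 5,943 kg, €1,384,481.28):
Code P-262 is under a tariff-rate quota (threshold 4,937 kg). In-quota: 4,937 kg at 1%; over-quota: 1,006 kg at 18.5%.
Pro-rata value split: in-quota = €1,384,481.28 × 4,937/5,943 = €1,150,123.52; over-quota = €1,384,481.28 − €1,150,123.52 = €234,357.76.
In-quota duty = €1,150,123.52 × 1% = €11,501.24. Over-quota duty = €234,357.76 × 18.5% = €43,356.19.
Line duty = €11,501.24 + €43,356.19 = €54,857.43.
Total = €25,289.40 + €8,719.24 + €54,857.43 = €88,866.07.

€88,866.07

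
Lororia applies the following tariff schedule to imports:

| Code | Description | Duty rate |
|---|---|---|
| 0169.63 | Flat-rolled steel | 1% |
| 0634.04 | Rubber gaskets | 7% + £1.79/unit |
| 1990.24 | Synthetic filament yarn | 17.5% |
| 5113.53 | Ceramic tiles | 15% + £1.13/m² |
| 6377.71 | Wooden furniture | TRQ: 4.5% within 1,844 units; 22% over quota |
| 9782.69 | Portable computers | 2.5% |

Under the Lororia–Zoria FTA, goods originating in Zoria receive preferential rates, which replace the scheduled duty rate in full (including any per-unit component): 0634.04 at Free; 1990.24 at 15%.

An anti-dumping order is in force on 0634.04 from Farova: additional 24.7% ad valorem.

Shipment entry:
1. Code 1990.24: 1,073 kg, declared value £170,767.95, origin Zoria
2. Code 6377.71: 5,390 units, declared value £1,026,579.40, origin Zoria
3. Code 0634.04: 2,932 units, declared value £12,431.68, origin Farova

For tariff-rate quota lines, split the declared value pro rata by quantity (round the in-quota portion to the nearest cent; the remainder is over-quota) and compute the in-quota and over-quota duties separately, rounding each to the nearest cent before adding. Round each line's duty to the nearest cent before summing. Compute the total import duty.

Line 1 (1990.24, Zoria, 1,073 kg, £170,767.95):
Base rate for 1990.24 is 17.5%.
Origin Zoria qualifies under the Lororia–Zoria agreement and 1990.24 is covered: preferential rate 15% applies instead.
Duty = £170,767.95 × 15% = £25,615.19.
Line 2 (6377.71, Zoria, 5,390 units, £1,026,579.40):
Code 6377.71 is under a tariff-rate quota (threshold 1,844 units). In-quota: 1,844 units at 4.5%; over-quota: 3,546 units at 22%.
Pro-rata value split: in-quota = £1,026,579.40 × 1,844/5,390 = £351,208.24; over-quota = £1,026,579.40 − £351,208.24 = £675,371.16.
In-quota duty = £351,208.24 × 4.5% = £15,804.37. Over-quota duty = £675,371.16 × 22% = £148,581.66.
Line duty = £15,804.37 + £148,581.66 = £164,386.03.
Line 3 (0634.04, Farova, 2,932 units, £12,431.68):
Base rate for 0634.04 is 7% + £1.79/unit.
0634.04 has an FTA preferential rate, but origin Farova is not Zoria; base rate stands.
Additional duty on 0634.04 from Farova: +24.7%. Applied ad valorem rate: 7% + 24.7% = 31.7%.
Duty = £12,431.68 × 31.7% + 2,932 × £1.79 = £9,189.12.
Total = £25,615.19 + £164,386.03 + £9,189.12 = £199,190.34.

£199,190.34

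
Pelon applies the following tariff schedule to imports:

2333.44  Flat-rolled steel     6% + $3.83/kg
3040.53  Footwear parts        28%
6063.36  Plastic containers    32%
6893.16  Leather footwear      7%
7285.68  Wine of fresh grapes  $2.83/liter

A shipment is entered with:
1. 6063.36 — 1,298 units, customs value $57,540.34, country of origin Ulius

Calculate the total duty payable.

Line 1 (6063.36, Ulius, 1,298 units, $57,540.34):
Base rate for 6063.36 is 32%.
Duty = $57,540.34 × 32% = $18,412.91.

$18,412.91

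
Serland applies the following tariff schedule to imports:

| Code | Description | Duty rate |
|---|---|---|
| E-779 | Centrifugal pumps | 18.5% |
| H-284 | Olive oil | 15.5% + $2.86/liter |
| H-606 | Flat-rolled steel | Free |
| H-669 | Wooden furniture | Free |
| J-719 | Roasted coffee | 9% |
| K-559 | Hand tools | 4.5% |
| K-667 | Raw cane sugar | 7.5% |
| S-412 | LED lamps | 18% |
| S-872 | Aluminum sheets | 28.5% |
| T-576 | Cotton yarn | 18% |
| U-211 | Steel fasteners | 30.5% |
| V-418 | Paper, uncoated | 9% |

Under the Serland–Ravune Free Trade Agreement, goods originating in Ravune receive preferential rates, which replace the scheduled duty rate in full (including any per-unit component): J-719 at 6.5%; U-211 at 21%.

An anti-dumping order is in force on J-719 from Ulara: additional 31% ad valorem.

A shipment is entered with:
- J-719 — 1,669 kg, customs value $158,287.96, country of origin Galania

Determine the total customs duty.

$14,245.92

Line 1 (J-719, Galania, 1,669 kg, $158,287.96):
Base rate for J-719 is 9%.
J-719 has an FTA preferential rate, but origin Galania is not Ravune; base rate stands.
The additional-duty order on J-719 targets Ulara, not Galania; it does not apply.
Duty = $158,287.96 × 9% = $14,245.92.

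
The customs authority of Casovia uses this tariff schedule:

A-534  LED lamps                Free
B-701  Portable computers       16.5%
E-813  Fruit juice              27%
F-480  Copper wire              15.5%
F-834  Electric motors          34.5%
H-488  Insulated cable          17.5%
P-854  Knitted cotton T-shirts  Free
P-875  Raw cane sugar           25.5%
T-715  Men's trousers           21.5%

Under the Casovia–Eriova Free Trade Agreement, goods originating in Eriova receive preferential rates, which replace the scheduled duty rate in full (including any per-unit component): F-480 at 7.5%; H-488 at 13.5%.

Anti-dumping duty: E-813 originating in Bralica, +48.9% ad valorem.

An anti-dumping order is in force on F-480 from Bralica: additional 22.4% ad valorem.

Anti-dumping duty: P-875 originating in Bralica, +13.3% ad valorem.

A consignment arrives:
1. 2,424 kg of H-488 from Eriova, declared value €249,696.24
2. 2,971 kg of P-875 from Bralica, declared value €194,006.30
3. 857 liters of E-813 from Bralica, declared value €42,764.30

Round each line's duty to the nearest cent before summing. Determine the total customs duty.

€141,441.53

Line 1 (H-488, Eriova, 2,424 kg, €249,696.24):
Base rate for H-488 is 17.5%.
Origin Eriova qualifies under the Casovia–Eriova agreement and H-488 is covered: preferential rate 13.5% applies instead.
Duty = €249,696.24 × 13.5% = €33,708.99.
Line 2 (P-875, Bralica, 2,971 kg, €194,006.30):
Base rate for P-875 is 25.5%.
Additional duty on P-875 from Bralica: +13.3%. Applied ad valorem rate: 25.5% + 13.3% = 38.8%.
Duty = €194,006.30 × 38.8% = €75,274.44.
Line 3 (E-813, Bralica, 857 liters, €42,764.30):
Base rate for E-813 is 27%.
Additional duty on E-813 from Bralica: +48.9%. Applied ad valorem rate: 27% + 48.9% = 75.9%.
Duty = €42,764.30 × 75.9% = €32,458.10.
Total = €33,708.99 + €75,274.44 + €32,458.10 = €141,441.53.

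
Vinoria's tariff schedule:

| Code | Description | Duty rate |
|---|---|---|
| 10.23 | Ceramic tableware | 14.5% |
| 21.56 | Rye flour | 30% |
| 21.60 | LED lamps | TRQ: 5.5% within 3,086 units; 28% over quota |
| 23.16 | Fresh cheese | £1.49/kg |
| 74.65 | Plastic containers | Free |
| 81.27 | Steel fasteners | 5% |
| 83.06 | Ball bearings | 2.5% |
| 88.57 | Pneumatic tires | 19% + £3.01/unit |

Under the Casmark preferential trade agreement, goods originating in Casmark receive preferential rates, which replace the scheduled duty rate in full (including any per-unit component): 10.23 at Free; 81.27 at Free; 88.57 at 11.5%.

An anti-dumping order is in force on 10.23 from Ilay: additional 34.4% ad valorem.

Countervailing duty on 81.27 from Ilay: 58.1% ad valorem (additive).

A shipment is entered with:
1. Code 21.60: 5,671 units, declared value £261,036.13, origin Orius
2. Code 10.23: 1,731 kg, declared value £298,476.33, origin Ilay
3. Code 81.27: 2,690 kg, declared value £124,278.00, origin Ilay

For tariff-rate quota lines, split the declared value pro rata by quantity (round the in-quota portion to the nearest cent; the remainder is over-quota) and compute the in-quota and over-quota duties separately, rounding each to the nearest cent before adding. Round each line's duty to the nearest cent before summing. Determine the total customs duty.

Line 1 (21.60, Orius, 5,671 units, £261,036.13):
Code 21.60 is under a tariff-rate quota (threshold 3,086 units). In-quota: 3,086 units at 5.5%; over-quota: 2,585 units at 28%.
Pro-rata value split: in-quota = £261,036.13 × 3,086/5,671 = £142,048.58; over-quota = £261,036.13 − £142,048.58 = £118,987.55.
In-quota duty = £142,048.58 × 5.5% = £7,812.67. Over-quota duty = £118,987.55 × 28% = £33,316.51.
Line duty = £7,812.67 + £33,316.51 = £41,129.18.
Line 2 (10.23, Ilay, 1,731 kg, £298,476.33):
Base rate for 10.23 is 14.5%.
10.23 has an FTA preferential rate, but origin Ilay is not Casmark; base rate stands.
Additional duty on 10.23 from Ilay: +34.4%. Applied ad valorem rate: 14.5% + 34.4% = 48.9%.
Duty = £298,476.33 × 48.9% = £145,954.93.
Line 3 (81.27, Ilay, 2,690 kg, £124,278.00):
Base rate for 81.27 is 5%.
81.27 has an FTA preferential rate, but origin Ilay is not Casmark; base rate stands.
Additional duty on 81.27 from Ilay: +58.1%. Applied ad valorem rate: 5% + 58.1% = 63.1%.
Duty = £124,278.00 × 63.1% = £78,419.42.
Total = £41,129.18 + £145,954.93 + £78,419.42 = £265,503.53.

£265,503.53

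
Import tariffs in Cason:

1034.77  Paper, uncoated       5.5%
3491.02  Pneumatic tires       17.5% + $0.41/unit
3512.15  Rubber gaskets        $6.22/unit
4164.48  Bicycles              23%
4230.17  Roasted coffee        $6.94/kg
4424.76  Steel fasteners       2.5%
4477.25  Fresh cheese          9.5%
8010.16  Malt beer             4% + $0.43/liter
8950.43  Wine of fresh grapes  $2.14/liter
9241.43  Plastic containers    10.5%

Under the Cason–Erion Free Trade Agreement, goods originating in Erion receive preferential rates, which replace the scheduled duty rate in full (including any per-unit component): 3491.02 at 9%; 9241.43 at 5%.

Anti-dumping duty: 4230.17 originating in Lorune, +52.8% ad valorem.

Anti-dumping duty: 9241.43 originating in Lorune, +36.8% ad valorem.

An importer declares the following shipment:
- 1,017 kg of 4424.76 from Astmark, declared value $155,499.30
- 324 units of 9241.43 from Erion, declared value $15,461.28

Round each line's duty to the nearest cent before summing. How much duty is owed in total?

$4,660.54

Line 1 (4424.76, Astmark, 1,017 kg, $155,499.30):
Base rate for 4424.76 is 2.5%.
Duty = $155,499.30 × 2.5% = $3,887.48.
Line 2 (9241.43, Erion, 324 units, $15,461.28):
Base rate for 9241.43 is 10.5%.
Origin Erion qualifies under the Cason–Erion agreement and 9241.43 is covered: preferential rate 5% applies instead.
The additional-duty order on 9241.43 targets Lorune, not Erion; it does not apply.
Duty = $15,461.28 × 5% = $773.06.
Total = $3,887.48 + $773.06 = $4,660.54.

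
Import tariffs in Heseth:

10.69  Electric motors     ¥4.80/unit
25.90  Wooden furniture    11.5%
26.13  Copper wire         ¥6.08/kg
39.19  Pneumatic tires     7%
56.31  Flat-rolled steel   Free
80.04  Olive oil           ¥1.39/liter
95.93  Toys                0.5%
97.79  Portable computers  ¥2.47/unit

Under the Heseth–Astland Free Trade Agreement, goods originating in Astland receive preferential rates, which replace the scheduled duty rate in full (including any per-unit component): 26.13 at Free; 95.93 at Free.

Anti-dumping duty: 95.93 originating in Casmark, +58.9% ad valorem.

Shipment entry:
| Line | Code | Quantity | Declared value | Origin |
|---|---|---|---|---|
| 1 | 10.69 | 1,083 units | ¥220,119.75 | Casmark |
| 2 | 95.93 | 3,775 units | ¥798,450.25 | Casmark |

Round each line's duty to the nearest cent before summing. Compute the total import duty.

¥479,477.85

Line 1 (10.69, Casmark, 1,083 units, ¥220,119.75):
Base rate for 10.69 is ¥4.80/unit.
Duty = 1,083 × ¥4.80 = ¥5,198.40.
Line 2 (95.93, Casmark, 3,775 units, ¥798,450.25):
Base rate for 95.93 is 0.5%.
95.93 has an FTA preferential rate, but origin Casmark is not Astland; base rate stands.
Additional duty on 95.93 from Casmark: +58.9%. Applied ad valorem rate: 0.5% + 58.9% = 59.4%.
Duty = ¥798,450.25 × 59.4% = ¥474,279.45.
Total = ¥5,198.40 + ¥474,279.45 = ¥479,477.85.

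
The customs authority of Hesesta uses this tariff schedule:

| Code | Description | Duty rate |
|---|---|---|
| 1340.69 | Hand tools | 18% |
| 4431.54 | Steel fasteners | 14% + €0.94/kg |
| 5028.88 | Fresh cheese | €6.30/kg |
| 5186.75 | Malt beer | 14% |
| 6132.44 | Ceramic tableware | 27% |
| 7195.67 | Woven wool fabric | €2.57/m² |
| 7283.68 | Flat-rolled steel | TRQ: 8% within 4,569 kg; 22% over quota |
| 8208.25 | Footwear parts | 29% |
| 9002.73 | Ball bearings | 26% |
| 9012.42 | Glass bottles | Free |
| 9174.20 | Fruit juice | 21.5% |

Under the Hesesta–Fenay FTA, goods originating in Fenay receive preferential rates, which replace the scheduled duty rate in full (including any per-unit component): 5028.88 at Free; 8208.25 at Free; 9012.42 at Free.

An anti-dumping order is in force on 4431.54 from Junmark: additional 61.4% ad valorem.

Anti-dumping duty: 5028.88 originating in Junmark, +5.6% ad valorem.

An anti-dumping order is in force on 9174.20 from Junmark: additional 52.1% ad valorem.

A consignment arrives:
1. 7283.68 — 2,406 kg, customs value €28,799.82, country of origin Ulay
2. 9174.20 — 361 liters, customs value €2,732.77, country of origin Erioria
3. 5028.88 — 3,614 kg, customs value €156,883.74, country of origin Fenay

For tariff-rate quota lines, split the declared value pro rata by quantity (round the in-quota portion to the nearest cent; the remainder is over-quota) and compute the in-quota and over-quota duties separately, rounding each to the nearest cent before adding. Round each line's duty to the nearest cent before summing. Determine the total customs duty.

Line 1 (7283.68, Ulay, 2,406 kg, €28,799.82):
Code 7283.68 is under a tariff-rate quota (threshold 4,569 kg). Quantity 2,406 kg is within the quota, so the in-quota rate 8% applies to the full value.
Duty = €28,799.82 × 8% = €2,303.99.
Line 2 (9174.20, Erioria, 361 liters, €2,732.77):
Base rate for 9174.20 is 21.5%.
The additional-duty order on 9174.20 targets Junmark, not Erioria; it does not apply.
Duty = €2,732.77 × 21.5% = €587.55.
Line 3 (5028.88, Fenay, 3,614 kg, €156,883.74):
Base rate for 5028.88 is €6.30/kg.
Origin Fenay qualifies under the Hesesta–Fenay agreement and 5028.88 is covered: preferential rate Free applies instead.
The additional-duty order on 5028.88 targets Junmark, not Fenay; it does not apply.
Duty = €156,883.74 × 0% = €0.00.
Total = €2,303.99 + €587.55 + €0.00 = €2,891.54.

€2,891.54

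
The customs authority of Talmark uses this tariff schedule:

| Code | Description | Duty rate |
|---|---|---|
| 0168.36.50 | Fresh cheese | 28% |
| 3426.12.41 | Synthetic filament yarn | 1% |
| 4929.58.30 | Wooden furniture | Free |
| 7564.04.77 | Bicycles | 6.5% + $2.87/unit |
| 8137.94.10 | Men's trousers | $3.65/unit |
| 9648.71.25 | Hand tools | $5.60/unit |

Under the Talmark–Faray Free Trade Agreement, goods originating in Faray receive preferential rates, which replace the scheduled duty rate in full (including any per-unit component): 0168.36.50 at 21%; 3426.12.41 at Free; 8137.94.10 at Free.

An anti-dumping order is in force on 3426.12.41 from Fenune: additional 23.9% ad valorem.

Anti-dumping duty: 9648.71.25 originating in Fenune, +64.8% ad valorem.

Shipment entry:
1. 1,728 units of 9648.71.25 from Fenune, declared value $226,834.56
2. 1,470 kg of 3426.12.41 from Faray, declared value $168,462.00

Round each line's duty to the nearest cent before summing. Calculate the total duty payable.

Line 1 (9648.71.25, Fenune, 1,728 units, $226,834.56):
Base rate for 9648.71.25 is $5.60/unit.
Additional duty on 9648.71.25 from Fenune: +64.8% ad valorem. Applied ad valorem rate = 64.8%.
Duty = $226,834.56 × 64.8% + 1,728 × $5.60 = $156,665.59.
Line 2 (3426.12.41, Faray, 1,470 kg, $168,462.00):
Base rate for 3426.12.41 is 1%.
Origin Faray qualifies under the Talmark–Faray agreement and 3426.12.41 is covered: preferential rate Free applies instead.
The additional-duty order on 3426.12.41 targets Fenune, not Faray; it does not apply.
Duty = $168,462.00 × 0% = $0.00.
Total = $156,665.59 + $0.00 = $156,665.59.

$156,665.59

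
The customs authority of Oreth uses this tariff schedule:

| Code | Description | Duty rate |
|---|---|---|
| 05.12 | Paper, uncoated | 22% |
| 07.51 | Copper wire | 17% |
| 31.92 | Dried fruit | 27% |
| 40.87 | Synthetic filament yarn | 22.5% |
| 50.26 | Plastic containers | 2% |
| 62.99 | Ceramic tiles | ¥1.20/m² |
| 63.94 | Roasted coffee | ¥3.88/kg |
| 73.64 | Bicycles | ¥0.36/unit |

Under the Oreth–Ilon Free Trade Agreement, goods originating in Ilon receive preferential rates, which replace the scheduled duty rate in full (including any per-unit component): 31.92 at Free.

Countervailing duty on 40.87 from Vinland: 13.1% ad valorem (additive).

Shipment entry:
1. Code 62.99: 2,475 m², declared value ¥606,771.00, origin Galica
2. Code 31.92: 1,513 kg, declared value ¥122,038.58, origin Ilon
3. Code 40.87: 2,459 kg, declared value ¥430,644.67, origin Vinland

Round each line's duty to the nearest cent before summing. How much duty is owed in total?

¥156,279.50

Line 1 (62.99, Galica, 2,475 m², ¥606,771.00):
Base rate for 62.99 is ¥1.20/m².
Duty = 2,475 × ¥1.20 = ¥2,970.00.
Line 2 (31.92, Ilon, 1,513 kg, ¥122,038.58):
Base rate for 31.92 is 27%.
Origin Ilon qualifies under the Oreth–Ilon agreement and 31.92 is covered: preferential rate Free applies instead.
Duty = ¥122,038.58 × 0% = ¥0.00.
Line 3 (40.87, Vinland, 2,459 kg, ¥430,644.67):
Base rate for 40.87 is 22.5%.
Additional duty on 40.87 from Vinland: +13.1%. Applied ad valorem rate: 22.5% + 13.1% = 35.6%.
Duty = ¥430,644.67 × 35.6% = ¥153,309.50.
Total = ¥2,970.00 + ¥0.00 + ¥153,309.50 = ¥156,279.50.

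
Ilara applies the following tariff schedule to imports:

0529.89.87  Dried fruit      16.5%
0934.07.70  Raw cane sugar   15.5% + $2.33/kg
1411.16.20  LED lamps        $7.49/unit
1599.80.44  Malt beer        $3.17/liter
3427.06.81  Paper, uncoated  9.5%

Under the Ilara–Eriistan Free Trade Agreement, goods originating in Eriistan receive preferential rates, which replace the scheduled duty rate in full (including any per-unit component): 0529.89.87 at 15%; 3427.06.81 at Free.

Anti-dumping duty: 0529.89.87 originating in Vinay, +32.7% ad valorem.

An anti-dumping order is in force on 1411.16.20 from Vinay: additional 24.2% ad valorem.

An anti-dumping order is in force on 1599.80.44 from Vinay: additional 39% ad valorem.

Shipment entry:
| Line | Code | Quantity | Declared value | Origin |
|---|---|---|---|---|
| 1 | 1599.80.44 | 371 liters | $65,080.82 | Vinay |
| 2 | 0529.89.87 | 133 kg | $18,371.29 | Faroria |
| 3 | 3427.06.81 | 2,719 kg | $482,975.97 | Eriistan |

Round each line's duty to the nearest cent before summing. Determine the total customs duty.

$29,588.85

Line 1 (1599.80.44, Vinay, 371 liters, $65,080.82):
Base rate for 1599.80.44 is $3.17/liter.
Additional duty on 1599.80.44 from Vinay: +39% ad valorem. Applied ad valorem rate = 39%.
Duty = $65,080.82 × 39% + 371 × $3.17 = $26,557.59.
Line 2 (0529.89.87, Faroria, 133 kg, $18,371.29):
Base rate for 0529.89.87 is 16.5%.
0529.89.87 has an FTA preferential rate, but origin Faroria is not Eriistan; base rate stands.
The additional-duty order on 0529.89.87 targets Vinay, not Faroria; it does not apply.
Duty = $18,371.29 × 16.5% = $3,031.26.
Line 3 (3427.06.81, Eriistan, 2,719 kg, $482,975.97):
Base rate for 3427.06.81 is 9.5%.
Origin Eriistan qualifies under the Ilara–Eriistan agreement and 3427.06.81 is covered: preferential rate Free applies instead.
Duty = $482,975.97 × 0% = $0.00.
Total = $26,557.59 + $3,031.26 + $0.00 = $29,588.85.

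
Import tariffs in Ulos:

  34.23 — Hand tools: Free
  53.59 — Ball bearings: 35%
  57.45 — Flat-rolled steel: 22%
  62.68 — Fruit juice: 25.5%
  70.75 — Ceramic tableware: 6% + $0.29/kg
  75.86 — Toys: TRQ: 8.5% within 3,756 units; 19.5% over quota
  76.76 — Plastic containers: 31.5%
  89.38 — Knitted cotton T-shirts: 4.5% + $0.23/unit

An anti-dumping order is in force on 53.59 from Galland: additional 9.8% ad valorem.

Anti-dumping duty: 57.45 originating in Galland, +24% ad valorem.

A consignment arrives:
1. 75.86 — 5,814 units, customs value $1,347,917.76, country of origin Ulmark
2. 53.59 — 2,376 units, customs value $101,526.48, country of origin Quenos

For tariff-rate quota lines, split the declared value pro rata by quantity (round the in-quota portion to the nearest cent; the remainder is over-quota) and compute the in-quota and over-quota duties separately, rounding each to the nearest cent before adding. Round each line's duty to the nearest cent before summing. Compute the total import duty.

Line 1 (75.86, Ulmark, 5,814 units, $1,347,917.76):
Code 75.86 is under a tariff-rate quota (threshold 3,756 units). In-quota: 3,756 units at 8.5%; over-quota: 2,058 units at 19.5%.
Pro-rata value split: in-quota = $1,347,917.76 × 3,756/5,814 = $870,791.04; over-quota = $1,347,917.76 − $870,791.04 = $477,126.72.
In-quota duty = $870,791.04 × 8.5% = $74,017.24. Over-quota duty = $477,126.72 × 19.5% = $93,039.71.
Line duty = $74,017.24 + $93,039.71 = $167,056.95.
Line 2 (53.59, Quenos, 2,376 units, $101,526.48):
Base rate for 53.59 is 35%.
The additional-duty order on 53.59 targets Galland, not Quenos; it does not apply.
Duty = $101,526.48 × 35% = $35,534.27.
Total = $167,056.95 + $35,534.27 = $202,591.22.

$202,591.22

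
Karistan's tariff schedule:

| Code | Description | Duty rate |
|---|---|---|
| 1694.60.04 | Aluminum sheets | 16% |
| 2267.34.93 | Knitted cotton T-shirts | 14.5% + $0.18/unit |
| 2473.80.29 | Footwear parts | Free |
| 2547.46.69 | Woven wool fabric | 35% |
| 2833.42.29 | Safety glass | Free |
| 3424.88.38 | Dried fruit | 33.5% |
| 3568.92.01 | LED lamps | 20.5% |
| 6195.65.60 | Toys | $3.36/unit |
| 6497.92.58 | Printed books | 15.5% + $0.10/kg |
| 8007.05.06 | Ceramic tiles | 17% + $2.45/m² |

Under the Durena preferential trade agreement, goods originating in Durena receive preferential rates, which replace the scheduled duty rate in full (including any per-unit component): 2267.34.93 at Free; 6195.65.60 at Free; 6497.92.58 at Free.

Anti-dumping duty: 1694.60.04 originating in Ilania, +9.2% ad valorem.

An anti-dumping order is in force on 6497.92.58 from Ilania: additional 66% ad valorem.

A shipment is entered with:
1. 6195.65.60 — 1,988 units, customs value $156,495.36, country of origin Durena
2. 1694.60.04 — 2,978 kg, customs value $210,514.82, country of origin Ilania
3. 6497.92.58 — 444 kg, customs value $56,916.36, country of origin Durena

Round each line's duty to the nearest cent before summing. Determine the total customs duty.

Line 1 (6195.65.60, Durena, 1,988 units, $156,495.36):
Base rate for 6195.65.60 is $3.36/unit.
Origin Durena qualifies under the Karistan–Durena agreement and 6195.65.60 is covered: preferential rate Free applies instead.
Duty = $156,495.36 × 0% = $0.00.
Line 2 (1694.60.04, Ilania, 2,978 kg, $210,514.82):
Base rate for 1694.60.04 is 16%.
Additional duty on 1694.60.04 from Ilania: +9.2%. Applied ad valorem rate: 16% + 9.2% = 25.2%.
Duty = $210,514.82 × 25.2% = $53,049.73.
Line 3 (6497.92.58, Durena, 444 kg, $56,916.36):
Base rate for 6497.92.58 is 15.5% + $0.10/kg.
Origin Durena qualifies under the Karistan–Durena agreement and 6497.92.58 is covered: preferential rate Free applies instead.
The additional-duty order on 6497.92.58 targets Ilania, not Durena; it does not apply.
Duty = $56,916.36 × 0% = $0.00.
Total = $0.00 + $53,049.73 + $0.00 = $53,049.73.

$53,049.73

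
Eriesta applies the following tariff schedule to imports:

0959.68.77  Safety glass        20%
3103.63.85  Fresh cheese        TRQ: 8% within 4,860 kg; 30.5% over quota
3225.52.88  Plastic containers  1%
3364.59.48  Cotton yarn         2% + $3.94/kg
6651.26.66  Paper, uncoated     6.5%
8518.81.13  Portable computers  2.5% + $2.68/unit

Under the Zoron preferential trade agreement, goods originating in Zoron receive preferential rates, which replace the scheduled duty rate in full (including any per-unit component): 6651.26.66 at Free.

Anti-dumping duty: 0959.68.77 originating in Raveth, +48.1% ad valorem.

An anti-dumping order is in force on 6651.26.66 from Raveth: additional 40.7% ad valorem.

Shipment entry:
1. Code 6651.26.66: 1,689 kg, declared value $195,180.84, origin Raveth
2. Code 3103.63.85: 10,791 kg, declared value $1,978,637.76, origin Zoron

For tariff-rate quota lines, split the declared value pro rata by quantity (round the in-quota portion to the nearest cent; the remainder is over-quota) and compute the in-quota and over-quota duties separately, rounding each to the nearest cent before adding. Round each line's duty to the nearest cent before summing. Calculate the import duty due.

$495,105.72

Line 1 (6651.26.66, Raveth, 1,689 kg, $195,180.84):
Base rate for 6651.26.66 is 6.5%.
6651.26.66 has an FTA preferential rate, but origin Raveth is not Zoron; base rate stands.
Additional duty on 6651.26.66 from Raveth: +40.7%. Applied ad valorem rate: 6.5% + 40.7% = 47.2%.
Duty = $195,180.84 × 47.2% = $92,125.36.
Line 2 (3103.63.85, Zoron, 10,791 kg, $1,978,637.76):
Code 3103.63.85 is under a tariff-rate quota (threshold 4,860 kg). In-quota: 4,860 kg at 8%; over-quota: 5,931 kg at 30.5%.
Pro-rata value split: in-quota = $1,978,637.76 × 4,860/10,791 = $891,129.60; over-quota = $1,978,637.76 − $891,129.60 = $1,087,508.16.
In-quota duty = $891,129.60 × 8% = $71,290.37. Over-quota duty = $1,087,508.16 × 30.5% = $331,689.99.
Line duty = $71,290.37 + $331,689.99 = $402,980.36.
Total = $92,125.36 + $402,980.36 = $495,105.72.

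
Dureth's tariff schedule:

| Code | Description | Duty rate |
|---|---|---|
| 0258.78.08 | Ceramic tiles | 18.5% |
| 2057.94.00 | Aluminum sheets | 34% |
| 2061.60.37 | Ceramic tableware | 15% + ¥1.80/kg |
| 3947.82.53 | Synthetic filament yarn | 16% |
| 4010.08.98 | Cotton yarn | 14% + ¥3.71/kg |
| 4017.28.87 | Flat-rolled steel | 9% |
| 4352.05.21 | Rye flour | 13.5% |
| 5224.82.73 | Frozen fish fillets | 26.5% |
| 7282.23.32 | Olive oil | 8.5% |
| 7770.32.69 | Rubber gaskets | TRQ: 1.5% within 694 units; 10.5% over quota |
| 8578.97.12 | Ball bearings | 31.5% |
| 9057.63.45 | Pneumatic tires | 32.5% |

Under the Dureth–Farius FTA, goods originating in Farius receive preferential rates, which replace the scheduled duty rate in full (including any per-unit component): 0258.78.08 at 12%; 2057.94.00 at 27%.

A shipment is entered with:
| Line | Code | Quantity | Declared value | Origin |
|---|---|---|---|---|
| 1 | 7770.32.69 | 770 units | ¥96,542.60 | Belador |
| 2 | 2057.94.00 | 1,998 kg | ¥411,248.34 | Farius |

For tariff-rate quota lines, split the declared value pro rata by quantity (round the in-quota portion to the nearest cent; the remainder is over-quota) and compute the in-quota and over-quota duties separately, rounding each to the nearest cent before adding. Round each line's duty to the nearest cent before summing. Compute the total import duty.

¥113,342.79

Line 1 (7770.32.69, Belador, 770 units, ¥96,542.60):
Code 7770.32.69 is under a tariff-rate quota (threshold 694 units). In-quota: 694 units at 1.5%; over-quota: 76 units at 10.5%.
Pro-rata value split: in-quota = ¥96,542.60 × 694/770 = ¥87,013.72; over-quota = ¥96,542.60 − ¥87,013.72 = ¥9,528.88.
In-quota duty = ¥87,013.72 × 1.5% = ¥1,305.21. Over-quota duty = ¥9,528.88 × 10.5% = ¥1,000.53.
Line duty = ¥1,305.21 + ¥1,000.53 = ¥2,305.74.
Line 2 (2057.94.00, Farius, 1,998 kg, ¥411,248.34):
Base rate for 2057.94.00 is 34%.
Origin Farius qualifies under the Dureth–Farius agreement and 2057.94.00 is covered: preferential rate 27% applies instead.
Duty = ¥411,248.34 × 27% = ¥111,037.05.
Total = ¥2,305.74 + ¥111,037.05 = ¥113,342.79.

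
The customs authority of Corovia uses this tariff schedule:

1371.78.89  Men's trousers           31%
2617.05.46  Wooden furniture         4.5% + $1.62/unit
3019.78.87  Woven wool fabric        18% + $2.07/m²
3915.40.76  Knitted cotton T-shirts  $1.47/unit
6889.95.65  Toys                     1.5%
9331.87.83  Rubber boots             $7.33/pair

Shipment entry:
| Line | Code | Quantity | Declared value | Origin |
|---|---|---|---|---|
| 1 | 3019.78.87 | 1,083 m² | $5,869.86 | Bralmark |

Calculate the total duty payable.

Line 1 (3019.78.87, Bralmark, 1,083 m², $5,869.86):
Base rate for 3019.78.87 is 18% + $2.07/m².
Duty = $5,869.86 × 18% + 1,083 × $2.07 = $3,298.38.

$3,298.38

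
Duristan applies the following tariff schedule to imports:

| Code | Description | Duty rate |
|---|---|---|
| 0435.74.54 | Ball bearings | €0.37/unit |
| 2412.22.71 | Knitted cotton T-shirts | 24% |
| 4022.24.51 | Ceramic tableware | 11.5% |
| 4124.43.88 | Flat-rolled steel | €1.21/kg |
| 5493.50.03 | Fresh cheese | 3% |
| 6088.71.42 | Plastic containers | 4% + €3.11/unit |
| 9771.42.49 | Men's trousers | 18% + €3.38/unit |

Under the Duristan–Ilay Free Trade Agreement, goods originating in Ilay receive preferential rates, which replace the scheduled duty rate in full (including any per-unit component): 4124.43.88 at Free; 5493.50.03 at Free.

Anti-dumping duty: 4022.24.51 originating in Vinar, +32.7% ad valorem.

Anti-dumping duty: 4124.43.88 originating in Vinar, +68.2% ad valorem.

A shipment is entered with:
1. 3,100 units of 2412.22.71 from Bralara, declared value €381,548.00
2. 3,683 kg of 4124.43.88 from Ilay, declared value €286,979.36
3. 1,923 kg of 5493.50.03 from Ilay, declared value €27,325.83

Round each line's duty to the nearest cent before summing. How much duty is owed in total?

Line 1 (2412.22.71, Bralara, 3,100 units, €381,548.00):
Base rate for 2412.22.71 is 24%.
Duty = €381,548.00 × 24% = €91,571.52.
Line 2 (4124.43.88, Ilay, 3,683 kg, €286,979.36):
Base rate for 4124.43.88 is €1.21/kg.
Origin Ilay qualifies under the Duristan–Ilay agreement and 4124.43.88 is covered: preferential rate Free applies instead.
The additional-duty order on 4124.43.88 targets Vinar, not Ilay; it does not apply.
Duty = €286,979.36 × 0% = €0.00.
Line 3 (5493.50.03, Ilay, 1,923 kg, €27,325.83):
Base rate for 5493.50.03 is 3%.
Origin Ilay qualifies under the Duristan–Ilay agreement and 5493.50.03 is covered: preferential rate Free applies instead.
Duty = €27,325.83 × 0% = €0.00.
Total = €91,571.52 + €0.00 + €0.00 = €91,571.52.

€91,571.52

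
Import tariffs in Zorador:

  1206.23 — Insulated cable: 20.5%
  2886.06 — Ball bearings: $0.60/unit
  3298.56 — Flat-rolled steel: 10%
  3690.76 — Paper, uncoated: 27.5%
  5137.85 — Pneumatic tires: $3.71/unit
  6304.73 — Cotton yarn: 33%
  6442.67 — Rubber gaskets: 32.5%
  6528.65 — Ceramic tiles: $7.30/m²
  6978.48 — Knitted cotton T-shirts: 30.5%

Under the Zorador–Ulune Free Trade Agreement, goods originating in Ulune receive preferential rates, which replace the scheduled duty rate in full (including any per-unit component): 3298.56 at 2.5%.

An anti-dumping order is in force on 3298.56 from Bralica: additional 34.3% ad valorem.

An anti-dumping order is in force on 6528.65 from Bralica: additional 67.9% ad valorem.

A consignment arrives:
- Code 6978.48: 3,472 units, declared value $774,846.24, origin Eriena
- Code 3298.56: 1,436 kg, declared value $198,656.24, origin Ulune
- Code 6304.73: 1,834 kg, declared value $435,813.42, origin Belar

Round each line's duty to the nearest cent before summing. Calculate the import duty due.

Line 1 (6978.48, Eriena, 3,472 units, $774,846.24):
Base rate for 6978.48 is 30.5%.
Duty = $774,846.24 × 30.5% = $236,328.10.
Line 2 (3298.56, Ulune, 1,436 kg, $198,656.24):
Base rate for 3298.56 is 10%.
Origin Ulune qualifies under the Zorador–Ulune agreement and 3298.56 is covered: preferential rate 2.5% applies instead.
The additional-duty order on 3298.56 targets Bralica, not Ulune; it does not apply.
Duty = $198,656.24 × 2.5% = $4,966.41.
Line 3 (6304.73, Belar, 1,834 kg, $435,813.42):
Base rate for 6304.73 is 33%.
Duty = $435,813.42 × 33% = $143,818.43.
Total = $236,328.10 + $4,966.41 + $143,818.43 = $385,112.94.

$385,112.94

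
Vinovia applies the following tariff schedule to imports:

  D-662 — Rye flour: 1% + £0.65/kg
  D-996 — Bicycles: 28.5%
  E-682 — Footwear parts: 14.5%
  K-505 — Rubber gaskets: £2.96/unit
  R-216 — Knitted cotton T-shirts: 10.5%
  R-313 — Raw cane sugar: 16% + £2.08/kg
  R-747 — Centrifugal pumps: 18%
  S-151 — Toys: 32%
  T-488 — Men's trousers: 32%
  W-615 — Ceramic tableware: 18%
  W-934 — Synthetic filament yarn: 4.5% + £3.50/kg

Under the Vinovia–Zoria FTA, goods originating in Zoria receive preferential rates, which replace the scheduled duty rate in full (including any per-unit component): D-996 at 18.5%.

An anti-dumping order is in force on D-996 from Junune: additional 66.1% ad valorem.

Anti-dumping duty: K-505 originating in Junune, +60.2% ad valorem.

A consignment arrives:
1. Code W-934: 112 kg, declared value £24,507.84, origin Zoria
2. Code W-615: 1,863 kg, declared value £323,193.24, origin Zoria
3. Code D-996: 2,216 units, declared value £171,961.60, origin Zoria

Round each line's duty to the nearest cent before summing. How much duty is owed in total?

£91,482.53

Line 1 (W-934, Zoria, 112 kg, £24,507.84):
Base rate for W-934 is 4.5% + £3.50/kg.
Origin Zoria is the FTA partner but W-934 is not on the preference list; base rate stands.
Duty = £24,507.84 × 4.5% + 112 × £3.50 = £1,494.85.
Line 2 (W-615, Zoria, 1,863 kg, £323,193.24):
Base rate for W-615 is 18%.
Origin Zoria is the FTA partner but W-615 is not on the preference list; base rate stands.
Duty = £323,193.24 × 18% = £58,174.78.
Line 3 (D-996, Zoria, 2,216 units, £171,961.60):
Base rate for D-996 is 28.5%.
Origin Zoria qualifies under the Vinovia–Zoria agreement and D-996 is covered: preferential rate 18.5% applies instead.
The additional-duty order on D-996 targets Junune, not Zoria; it does not apply.
Duty = £171,961.60 × 18.5% = £31,812.90.
Total = £1,494.85 + £58,174.78 + £31,812.90 = £91,482.53.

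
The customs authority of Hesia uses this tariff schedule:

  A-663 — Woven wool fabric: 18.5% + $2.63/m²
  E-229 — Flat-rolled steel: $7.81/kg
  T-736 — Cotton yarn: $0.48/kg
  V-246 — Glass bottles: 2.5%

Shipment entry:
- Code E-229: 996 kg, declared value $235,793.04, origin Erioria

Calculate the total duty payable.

Line 1 (E-229, Erioria, 996 kg, $235,793.04):
Base rate for E-229 is $7.81/kg.
Duty = 996 × $7.81 = $7,778.76.

$7,778.76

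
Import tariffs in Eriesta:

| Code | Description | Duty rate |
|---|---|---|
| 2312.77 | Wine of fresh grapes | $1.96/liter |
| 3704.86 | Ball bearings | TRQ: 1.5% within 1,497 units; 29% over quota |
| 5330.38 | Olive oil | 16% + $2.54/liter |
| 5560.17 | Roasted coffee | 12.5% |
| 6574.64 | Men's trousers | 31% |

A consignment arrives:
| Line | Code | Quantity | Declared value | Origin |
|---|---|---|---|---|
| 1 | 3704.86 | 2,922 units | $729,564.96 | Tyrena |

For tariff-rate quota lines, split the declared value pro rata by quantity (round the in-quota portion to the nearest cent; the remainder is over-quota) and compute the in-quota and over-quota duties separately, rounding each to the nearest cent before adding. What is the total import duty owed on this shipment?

Line 1 (3704.86, Tyrena, 2,922 units, $729,564.96):
Code 3704.86 is under a tariff-rate quota (threshold 1,497 units). In-quota: 1,497 units at 1.5%; over-quota: 1,425 units at 29%.
Pro-rata value split: in-quota = $729,564.96 × 1,497/2,922 = $373,770.96; over-quota = $729,564.96 − $373,770.96 = $355,794.00.
In-quota duty = $373,770.96 × 1.5% = $5,606.56. Over-quota duty = $355,794.00 × 29% = $103,180.26.
Line duty = $5,606.56 + $103,180.26 = $108,786.82.

$108,786.82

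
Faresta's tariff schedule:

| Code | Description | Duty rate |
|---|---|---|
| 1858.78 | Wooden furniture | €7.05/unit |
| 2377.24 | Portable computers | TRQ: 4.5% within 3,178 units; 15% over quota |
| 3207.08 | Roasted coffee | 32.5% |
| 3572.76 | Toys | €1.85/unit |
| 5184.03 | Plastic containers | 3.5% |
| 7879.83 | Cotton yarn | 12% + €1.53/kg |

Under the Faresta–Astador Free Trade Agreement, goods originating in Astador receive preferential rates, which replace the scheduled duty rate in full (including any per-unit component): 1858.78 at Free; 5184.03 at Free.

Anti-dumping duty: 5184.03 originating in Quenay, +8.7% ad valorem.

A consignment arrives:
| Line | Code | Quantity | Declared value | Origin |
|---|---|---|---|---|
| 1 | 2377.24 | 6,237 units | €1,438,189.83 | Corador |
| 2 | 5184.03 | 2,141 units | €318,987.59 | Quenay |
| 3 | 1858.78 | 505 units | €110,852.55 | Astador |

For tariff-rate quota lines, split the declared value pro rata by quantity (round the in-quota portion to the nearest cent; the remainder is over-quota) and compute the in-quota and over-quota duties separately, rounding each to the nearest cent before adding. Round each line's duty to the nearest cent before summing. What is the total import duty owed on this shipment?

€177,699.39

Line 1 (2377.24, Corador, 6,237 units, €1,438,189.83):
Code 2377.24 is under a tariff-rate quota (threshold 3,178 units). In-quota: 3,178 units at 4.5%; over-quota: 3,059 units at 15%.
Pro-rata value split: in-quota = €1,438,189.83 × 3,178/6,237 = €732,815.02; over-quota = €1,438,189.83 − €732,815.02 = €705,374.81.
In-quota duty = €732,815.02 × 4.5% = €32,976.68. Over-quota duty = €705,374.81 × 15% = €105,806.22.
Line duty = €32,976.68 + €105,806.22 = €138,782.90.
Line 2 (5184.03, Quenay, 2,141 units, €318,987.59):
Base rate for 5184.03 is 3.5%.
5184.03 has an FTA preferential rate, but origin Quenay is not Astador; base rate stands.
Additional duty on 5184.03 from Quenay: +8.7%. Applied ad valorem rate: 3.5% + 8.7% = 12.2%.
Duty = €318,987.59 × 12.2% = €38,916.49.
Line 3 (1858.78, Astador, 505 units, €110,852.55):
Base rate for 1858.78 is €7.05/unit.
Origin Astador qualifies under the Faresta–Astador agreement and 1858.78 is covered: preferential rate Free applies instead.
Duty = €110,852.55 × 0% = €0.00.
Total = €138,782.90 + €38,916.49 + €0.00 = €177,699.39.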